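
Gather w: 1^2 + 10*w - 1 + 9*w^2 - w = 9*w^2 + 9*w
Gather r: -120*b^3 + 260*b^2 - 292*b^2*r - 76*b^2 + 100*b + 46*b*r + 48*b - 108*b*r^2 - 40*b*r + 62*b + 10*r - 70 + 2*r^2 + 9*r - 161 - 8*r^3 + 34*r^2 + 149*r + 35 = -120*b^3 + 184*b^2 + 210*b - 8*r^3 + r^2*(36 - 108*b) + r*(-292*b^2 + 6*b + 168) - 196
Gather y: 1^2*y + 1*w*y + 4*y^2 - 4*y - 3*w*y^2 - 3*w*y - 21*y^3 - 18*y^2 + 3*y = -2*w*y - 21*y^3 + y^2*(-3*w - 14)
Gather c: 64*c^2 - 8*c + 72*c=64*c^2 + 64*c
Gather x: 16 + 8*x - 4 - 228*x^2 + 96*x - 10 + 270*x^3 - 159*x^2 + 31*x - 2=270*x^3 - 387*x^2 + 135*x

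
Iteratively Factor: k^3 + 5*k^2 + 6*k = (k)*(k^2 + 5*k + 6) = k*(k + 2)*(k + 3)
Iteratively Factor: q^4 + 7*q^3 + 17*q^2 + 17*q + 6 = (q + 3)*(q^3 + 4*q^2 + 5*q + 2) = (q + 2)*(q + 3)*(q^2 + 2*q + 1) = (q + 1)*(q + 2)*(q + 3)*(q + 1)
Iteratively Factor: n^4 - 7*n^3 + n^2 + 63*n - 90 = (n - 5)*(n^3 - 2*n^2 - 9*n + 18) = (n - 5)*(n - 3)*(n^2 + n - 6) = (n - 5)*(n - 3)*(n - 2)*(n + 3)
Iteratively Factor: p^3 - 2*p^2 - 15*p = (p - 5)*(p^2 + 3*p) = p*(p - 5)*(p + 3)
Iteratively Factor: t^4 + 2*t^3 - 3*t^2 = (t + 3)*(t^3 - t^2) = t*(t + 3)*(t^2 - t) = t*(t - 1)*(t + 3)*(t)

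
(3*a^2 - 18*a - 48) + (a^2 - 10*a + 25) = 4*a^2 - 28*a - 23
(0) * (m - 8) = 0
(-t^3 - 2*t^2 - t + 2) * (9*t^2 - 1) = -9*t^5 - 18*t^4 - 8*t^3 + 20*t^2 + t - 2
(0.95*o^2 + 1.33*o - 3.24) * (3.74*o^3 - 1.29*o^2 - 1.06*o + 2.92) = 3.553*o^5 + 3.7487*o^4 - 14.8403*o^3 + 5.5438*o^2 + 7.318*o - 9.4608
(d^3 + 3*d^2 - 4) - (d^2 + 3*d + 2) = d^3 + 2*d^2 - 3*d - 6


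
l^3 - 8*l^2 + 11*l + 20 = (l - 5)*(l - 4)*(l + 1)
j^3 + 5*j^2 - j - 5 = (j - 1)*(j + 1)*(j + 5)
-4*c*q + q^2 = q*(-4*c + q)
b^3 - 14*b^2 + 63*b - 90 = (b - 6)*(b - 5)*(b - 3)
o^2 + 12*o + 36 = (o + 6)^2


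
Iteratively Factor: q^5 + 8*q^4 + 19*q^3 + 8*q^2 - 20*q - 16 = (q - 1)*(q^4 + 9*q^3 + 28*q^2 + 36*q + 16) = (q - 1)*(q + 1)*(q^3 + 8*q^2 + 20*q + 16) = (q - 1)*(q + 1)*(q + 2)*(q^2 + 6*q + 8) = (q - 1)*(q + 1)*(q + 2)*(q + 4)*(q + 2)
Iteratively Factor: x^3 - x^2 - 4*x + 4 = (x - 2)*(x^2 + x - 2) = (x - 2)*(x - 1)*(x + 2)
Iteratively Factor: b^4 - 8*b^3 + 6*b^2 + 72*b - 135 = (b - 3)*(b^3 - 5*b^2 - 9*b + 45) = (b - 3)*(b + 3)*(b^2 - 8*b + 15) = (b - 5)*(b - 3)*(b + 3)*(b - 3)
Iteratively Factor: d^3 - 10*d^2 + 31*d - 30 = (d - 3)*(d^2 - 7*d + 10) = (d - 5)*(d - 3)*(d - 2)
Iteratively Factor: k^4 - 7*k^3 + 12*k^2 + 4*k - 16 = (k - 4)*(k^3 - 3*k^2 + 4) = (k - 4)*(k - 2)*(k^2 - k - 2) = (k - 4)*(k - 2)^2*(k + 1)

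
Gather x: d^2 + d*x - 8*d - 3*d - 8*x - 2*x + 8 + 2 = d^2 - 11*d + x*(d - 10) + 10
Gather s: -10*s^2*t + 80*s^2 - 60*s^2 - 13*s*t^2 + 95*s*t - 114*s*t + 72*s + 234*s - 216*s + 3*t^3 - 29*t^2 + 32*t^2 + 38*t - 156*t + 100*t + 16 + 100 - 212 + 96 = s^2*(20 - 10*t) + s*(-13*t^2 - 19*t + 90) + 3*t^3 + 3*t^2 - 18*t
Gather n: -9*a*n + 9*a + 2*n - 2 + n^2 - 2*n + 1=-9*a*n + 9*a + n^2 - 1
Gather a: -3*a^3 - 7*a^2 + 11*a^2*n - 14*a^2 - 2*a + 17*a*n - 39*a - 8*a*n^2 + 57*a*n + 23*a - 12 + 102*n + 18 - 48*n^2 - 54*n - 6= -3*a^3 + a^2*(11*n - 21) + a*(-8*n^2 + 74*n - 18) - 48*n^2 + 48*n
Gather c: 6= 6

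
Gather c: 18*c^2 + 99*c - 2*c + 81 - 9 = 18*c^2 + 97*c + 72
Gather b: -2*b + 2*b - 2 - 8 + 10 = 0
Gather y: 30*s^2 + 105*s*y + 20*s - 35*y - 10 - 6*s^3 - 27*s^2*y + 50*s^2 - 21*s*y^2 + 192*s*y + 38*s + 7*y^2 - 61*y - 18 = -6*s^3 + 80*s^2 + 58*s + y^2*(7 - 21*s) + y*(-27*s^2 + 297*s - 96) - 28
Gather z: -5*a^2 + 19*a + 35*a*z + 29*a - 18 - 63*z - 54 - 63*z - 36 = -5*a^2 + 48*a + z*(35*a - 126) - 108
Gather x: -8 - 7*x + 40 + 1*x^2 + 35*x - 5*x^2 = -4*x^2 + 28*x + 32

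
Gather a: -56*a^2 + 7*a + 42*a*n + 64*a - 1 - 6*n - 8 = -56*a^2 + a*(42*n + 71) - 6*n - 9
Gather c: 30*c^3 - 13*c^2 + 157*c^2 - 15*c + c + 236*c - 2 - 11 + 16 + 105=30*c^3 + 144*c^2 + 222*c + 108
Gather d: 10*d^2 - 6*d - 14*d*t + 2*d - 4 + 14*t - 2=10*d^2 + d*(-14*t - 4) + 14*t - 6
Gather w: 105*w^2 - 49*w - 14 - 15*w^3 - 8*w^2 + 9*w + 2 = -15*w^3 + 97*w^2 - 40*w - 12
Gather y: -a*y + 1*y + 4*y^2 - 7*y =4*y^2 + y*(-a - 6)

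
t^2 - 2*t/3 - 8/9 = (t - 4/3)*(t + 2/3)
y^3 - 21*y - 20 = (y - 5)*(y + 1)*(y + 4)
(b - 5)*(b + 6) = b^2 + b - 30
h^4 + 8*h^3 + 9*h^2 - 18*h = h*(h - 1)*(h + 3)*(h + 6)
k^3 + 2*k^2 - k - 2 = (k - 1)*(k + 1)*(k + 2)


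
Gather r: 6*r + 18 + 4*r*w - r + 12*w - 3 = r*(4*w + 5) + 12*w + 15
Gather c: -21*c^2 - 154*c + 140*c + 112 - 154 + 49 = -21*c^2 - 14*c + 7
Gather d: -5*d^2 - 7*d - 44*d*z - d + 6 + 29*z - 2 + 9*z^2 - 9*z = -5*d^2 + d*(-44*z - 8) + 9*z^2 + 20*z + 4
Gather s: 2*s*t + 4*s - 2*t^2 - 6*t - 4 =s*(2*t + 4) - 2*t^2 - 6*t - 4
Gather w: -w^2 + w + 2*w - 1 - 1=-w^2 + 3*w - 2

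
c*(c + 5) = c^2 + 5*c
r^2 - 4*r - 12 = (r - 6)*(r + 2)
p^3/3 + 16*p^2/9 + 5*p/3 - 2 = (p/3 + 1)*(p - 2/3)*(p + 3)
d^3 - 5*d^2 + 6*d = d*(d - 3)*(d - 2)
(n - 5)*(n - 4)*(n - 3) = n^3 - 12*n^2 + 47*n - 60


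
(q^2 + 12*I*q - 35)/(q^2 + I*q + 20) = (q + 7*I)/(q - 4*I)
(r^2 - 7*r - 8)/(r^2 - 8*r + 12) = (r^2 - 7*r - 8)/(r^2 - 8*r + 12)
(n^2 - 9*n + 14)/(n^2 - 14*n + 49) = (n - 2)/(n - 7)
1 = 1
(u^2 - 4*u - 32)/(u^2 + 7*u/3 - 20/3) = 3*(u - 8)/(3*u - 5)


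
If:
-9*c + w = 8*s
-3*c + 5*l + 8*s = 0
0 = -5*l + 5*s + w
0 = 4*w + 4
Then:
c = -7/47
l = -37/235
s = 2/47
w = -1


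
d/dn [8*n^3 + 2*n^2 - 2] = 4*n*(6*n + 1)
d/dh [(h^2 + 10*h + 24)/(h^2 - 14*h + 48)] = 24*(-h^2 + 2*h + 34)/(h^4 - 28*h^3 + 292*h^2 - 1344*h + 2304)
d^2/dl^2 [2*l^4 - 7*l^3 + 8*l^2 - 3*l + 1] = 24*l^2 - 42*l + 16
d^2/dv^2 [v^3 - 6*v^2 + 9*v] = 6*v - 12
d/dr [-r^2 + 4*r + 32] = 4 - 2*r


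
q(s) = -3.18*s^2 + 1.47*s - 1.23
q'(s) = 1.47 - 6.36*s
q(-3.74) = -51.21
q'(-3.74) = 25.26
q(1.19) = -3.98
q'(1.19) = -6.10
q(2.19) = -13.26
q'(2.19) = -12.46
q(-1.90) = -15.50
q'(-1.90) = 13.55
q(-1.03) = -6.12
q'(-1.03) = 8.02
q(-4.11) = -60.99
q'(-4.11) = 27.61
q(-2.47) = -24.26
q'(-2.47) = 17.18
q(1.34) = -4.97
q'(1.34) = -7.05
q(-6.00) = -124.53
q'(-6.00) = 39.63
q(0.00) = -1.23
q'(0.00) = 1.47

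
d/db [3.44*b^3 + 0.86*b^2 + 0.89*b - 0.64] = 10.32*b^2 + 1.72*b + 0.89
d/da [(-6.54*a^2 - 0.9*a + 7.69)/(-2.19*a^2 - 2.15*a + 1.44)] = (12.09*a^2 + 14.847*a + 15.2375)/(4.7961*a^4 + 9.417*a^3 - 1.6847*a^2 - 6.192*a + 2.0736)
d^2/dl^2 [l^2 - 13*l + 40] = 2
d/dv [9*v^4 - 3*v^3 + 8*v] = 36*v^3 - 9*v^2 + 8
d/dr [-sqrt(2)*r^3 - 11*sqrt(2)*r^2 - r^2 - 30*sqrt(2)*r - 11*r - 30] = -3*sqrt(2)*r^2 - 22*sqrt(2)*r - 2*r - 30*sqrt(2) - 11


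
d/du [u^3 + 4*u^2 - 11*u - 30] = 3*u^2 + 8*u - 11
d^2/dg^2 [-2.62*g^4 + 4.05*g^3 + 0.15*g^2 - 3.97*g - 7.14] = -31.44*g^2 + 24.3*g + 0.3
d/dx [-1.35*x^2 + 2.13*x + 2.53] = 2.13 - 2.7*x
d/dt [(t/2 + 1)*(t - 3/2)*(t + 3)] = 3*t^2/2 + 7*t/2 - 3/4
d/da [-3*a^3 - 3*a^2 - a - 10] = -9*a^2 - 6*a - 1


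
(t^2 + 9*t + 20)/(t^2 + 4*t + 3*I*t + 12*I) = (t + 5)/(t + 3*I)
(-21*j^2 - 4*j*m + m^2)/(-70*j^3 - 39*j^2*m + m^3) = (3*j + m)/(10*j^2 + 7*j*m + m^2)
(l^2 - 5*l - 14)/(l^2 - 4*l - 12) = (l - 7)/(l - 6)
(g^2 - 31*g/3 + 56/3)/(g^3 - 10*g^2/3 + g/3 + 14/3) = (g - 8)/(g^2 - g - 2)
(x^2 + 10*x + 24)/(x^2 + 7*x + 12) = (x + 6)/(x + 3)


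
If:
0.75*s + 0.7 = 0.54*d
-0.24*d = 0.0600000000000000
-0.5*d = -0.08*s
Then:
No Solution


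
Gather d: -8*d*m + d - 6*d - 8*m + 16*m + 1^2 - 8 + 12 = d*(-8*m - 5) + 8*m + 5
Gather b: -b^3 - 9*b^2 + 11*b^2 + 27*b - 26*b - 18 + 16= -b^3 + 2*b^2 + b - 2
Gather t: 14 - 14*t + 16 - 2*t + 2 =32 - 16*t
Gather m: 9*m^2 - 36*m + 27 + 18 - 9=9*m^2 - 36*m + 36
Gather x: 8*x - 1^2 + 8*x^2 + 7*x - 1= 8*x^2 + 15*x - 2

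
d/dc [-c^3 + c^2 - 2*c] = -3*c^2 + 2*c - 2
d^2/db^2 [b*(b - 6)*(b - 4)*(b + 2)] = 12*b^2 - 48*b + 8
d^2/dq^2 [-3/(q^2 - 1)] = 6*(-3*q^2 - 1)/(q^2 - 1)^3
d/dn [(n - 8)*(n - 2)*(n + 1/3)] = 3*n^2 - 58*n/3 + 38/3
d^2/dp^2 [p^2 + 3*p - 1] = 2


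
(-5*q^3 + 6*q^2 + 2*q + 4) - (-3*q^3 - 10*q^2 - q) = -2*q^3 + 16*q^2 + 3*q + 4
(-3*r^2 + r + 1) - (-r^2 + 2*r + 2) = -2*r^2 - r - 1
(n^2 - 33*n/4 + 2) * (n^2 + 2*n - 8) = n^4 - 25*n^3/4 - 45*n^2/2 + 70*n - 16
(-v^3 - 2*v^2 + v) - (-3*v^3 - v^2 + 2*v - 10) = 2*v^3 - v^2 - v + 10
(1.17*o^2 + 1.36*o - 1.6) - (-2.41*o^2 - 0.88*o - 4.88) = 3.58*o^2 + 2.24*o + 3.28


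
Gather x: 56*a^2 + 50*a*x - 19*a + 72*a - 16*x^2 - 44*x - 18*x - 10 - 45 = 56*a^2 + 53*a - 16*x^2 + x*(50*a - 62) - 55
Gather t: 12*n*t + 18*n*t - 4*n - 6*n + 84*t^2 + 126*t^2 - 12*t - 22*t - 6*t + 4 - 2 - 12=-10*n + 210*t^2 + t*(30*n - 40) - 10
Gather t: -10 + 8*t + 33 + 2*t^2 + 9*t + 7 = 2*t^2 + 17*t + 30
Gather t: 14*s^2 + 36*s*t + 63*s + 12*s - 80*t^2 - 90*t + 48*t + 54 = 14*s^2 + 75*s - 80*t^2 + t*(36*s - 42) + 54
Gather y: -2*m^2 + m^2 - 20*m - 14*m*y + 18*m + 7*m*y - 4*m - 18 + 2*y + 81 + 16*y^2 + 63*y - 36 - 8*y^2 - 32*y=-m^2 - 6*m + 8*y^2 + y*(33 - 7*m) + 27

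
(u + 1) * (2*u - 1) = 2*u^2 + u - 1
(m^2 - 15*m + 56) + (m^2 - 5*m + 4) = 2*m^2 - 20*m + 60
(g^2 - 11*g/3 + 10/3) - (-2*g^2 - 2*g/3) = 3*g^2 - 3*g + 10/3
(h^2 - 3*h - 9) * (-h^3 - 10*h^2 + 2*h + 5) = -h^5 - 7*h^4 + 41*h^3 + 89*h^2 - 33*h - 45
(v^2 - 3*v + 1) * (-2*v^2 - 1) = -2*v^4 + 6*v^3 - 3*v^2 + 3*v - 1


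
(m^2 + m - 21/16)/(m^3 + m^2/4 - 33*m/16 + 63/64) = 4/(4*m - 3)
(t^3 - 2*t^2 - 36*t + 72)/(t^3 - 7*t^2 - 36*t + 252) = (t - 2)/(t - 7)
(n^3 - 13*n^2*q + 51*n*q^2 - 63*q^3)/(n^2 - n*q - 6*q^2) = (n^2 - 10*n*q + 21*q^2)/(n + 2*q)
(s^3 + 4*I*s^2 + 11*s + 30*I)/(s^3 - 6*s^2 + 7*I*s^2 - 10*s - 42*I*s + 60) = (s - 3*I)/(s - 6)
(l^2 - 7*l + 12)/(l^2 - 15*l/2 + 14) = 2*(l - 3)/(2*l - 7)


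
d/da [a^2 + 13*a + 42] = 2*a + 13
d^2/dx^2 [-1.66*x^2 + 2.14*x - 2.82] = -3.32000000000000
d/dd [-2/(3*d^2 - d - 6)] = 2*(6*d - 1)/(-3*d^2 + d + 6)^2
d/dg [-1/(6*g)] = 1/(6*g^2)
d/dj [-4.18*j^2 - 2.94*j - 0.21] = -8.36*j - 2.94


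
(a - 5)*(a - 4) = a^2 - 9*a + 20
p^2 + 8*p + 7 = (p + 1)*(p + 7)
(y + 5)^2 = y^2 + 10*y + 25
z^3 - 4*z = z*(z - 2)*(z + 2)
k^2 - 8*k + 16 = (k - 4)^2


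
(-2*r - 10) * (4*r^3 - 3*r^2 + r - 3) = -8*r^4 - 34*r^3 + 28*r^2 - 4*r + 30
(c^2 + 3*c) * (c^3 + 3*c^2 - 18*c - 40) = c^5 + 6*c^4 - 9*c^3 - 94*c^2 - 120*c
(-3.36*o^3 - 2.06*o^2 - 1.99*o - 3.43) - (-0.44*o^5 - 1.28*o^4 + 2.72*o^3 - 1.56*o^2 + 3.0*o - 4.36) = 0.44*o^5 + 1.28*o^4 - 6.08*o^3 - 0.5*o^2 - 4.99*o + 0.93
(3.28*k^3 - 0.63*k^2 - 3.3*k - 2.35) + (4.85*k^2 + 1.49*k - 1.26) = 3.28*k^3 + 4.22*k^2 - 1.81*k - 3.61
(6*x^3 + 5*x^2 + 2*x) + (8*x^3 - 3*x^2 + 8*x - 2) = 14*x^3 + 2*x^2 + 10*x - 2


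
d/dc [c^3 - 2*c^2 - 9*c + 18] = 3*c^2 - 4*c - 9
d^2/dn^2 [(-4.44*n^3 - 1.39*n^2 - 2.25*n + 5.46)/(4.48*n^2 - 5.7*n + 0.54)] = (1.13686837721616e-13*n^4 - 428.335584*n^3 + 759.680352*n^2 - 811.668384*n + 313.711488)/(89.915392*n^6 - 343.20384*n^5 + 469.179648*n^4 - 267.92964*n^3 + 56.552904*n^2 - 4.98636*n + 0.157464)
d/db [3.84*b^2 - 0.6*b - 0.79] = 7.68*b - 0.6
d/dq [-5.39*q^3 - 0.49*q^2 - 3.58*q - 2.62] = -16.17*q^2 - 0.98*q - 3.58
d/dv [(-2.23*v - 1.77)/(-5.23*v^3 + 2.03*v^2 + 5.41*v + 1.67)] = (-23.3258*v^3 - 23.2444*v^2 + 7.1862*v + 5.8516)/(27.3529*v^6 - 21.2338*v^5 - 52.4677*v^4 + 4.4964*v^3 + 36.0483*v^2 + 18.0694*v + 2.7889)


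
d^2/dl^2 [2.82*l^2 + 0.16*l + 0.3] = 5.64000000000000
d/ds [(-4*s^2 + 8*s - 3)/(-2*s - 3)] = 2*(4*s^2 + 12*s - 15)/(4*s^2 + 12*s + 9)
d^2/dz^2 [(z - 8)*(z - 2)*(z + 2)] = 6*z - 16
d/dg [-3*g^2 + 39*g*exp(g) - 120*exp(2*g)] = 39*g*exp(g) - 6*g - 240*exp(2*g) + 39*exp(g)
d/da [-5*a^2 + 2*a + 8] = 2 - 10*a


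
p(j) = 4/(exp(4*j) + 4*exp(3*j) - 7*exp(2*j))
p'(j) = 4*(-4*exp(4*j) - 12*exp(3*j) + 14*exp(2*j))/(exp(4*j) + 4*exp(3*j) - 7*exp(2*j))^2 = 8*(-2*exp(2*j) - 6*exp(j) + 7)*exp(-2*j)/(exp(2*j) + 4*exp(j) - 7)^2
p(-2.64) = -117.07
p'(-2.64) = 228.98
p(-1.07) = -6.17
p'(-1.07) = 10.54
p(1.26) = 0.02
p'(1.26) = -0.07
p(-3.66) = -875.94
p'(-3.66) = 1738.63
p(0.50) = 0.64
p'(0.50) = -4.58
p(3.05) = 0.00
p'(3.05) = -0.00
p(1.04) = 0.04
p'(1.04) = -0.17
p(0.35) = 2.88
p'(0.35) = -46.24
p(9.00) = 0.00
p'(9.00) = 0.00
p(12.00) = 0.00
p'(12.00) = 0.00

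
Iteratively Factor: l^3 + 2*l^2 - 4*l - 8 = (l + 2)*(l^2 - 4) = (l + 2)^2*(l - 2)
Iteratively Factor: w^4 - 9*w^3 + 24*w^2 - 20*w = (w)*(w^3 - 9*w^2 + 24*w - 20) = w*(w - 5)*(w^2 - 4*w + 4) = w*(w - 5)*(w - 2)*(w - 2)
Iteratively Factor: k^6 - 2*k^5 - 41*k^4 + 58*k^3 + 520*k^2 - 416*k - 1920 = (k + 4)*(k^5 - 6*k^4 - 17*k^3 + 126*k^2 + 16*k - 480) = (k + 2)*(k + 4)*(k^4 - 8*k^3 - k^2 + 128*k - 240) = (k - 3)*(k + 2)*(k + 4)*(k^3 - 5*k^2 - 16*k + 80) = (k - 3)*(k + 2)*(k + 4)^2*(k^2 - 9*k + 20) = (k - 5)*(k - 3)*(k + 2)*(k + 4)^2*(k - 4)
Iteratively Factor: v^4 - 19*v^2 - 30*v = (v - 5)*(v^3 + 5*v^2 + 6*v) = (v - 5)*(v + 2)*(v^2 + 3*v) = (v - 5)*(v + 2)*(v + 3)*(v)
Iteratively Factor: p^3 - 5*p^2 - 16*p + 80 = (p + 4)*(p^2 - 9*p + 20) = (p - 5)*(p + 4)*(p - 4)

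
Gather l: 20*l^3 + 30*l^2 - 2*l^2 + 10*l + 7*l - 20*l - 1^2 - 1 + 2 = 20*l^3 + 28*l^2 - 3*l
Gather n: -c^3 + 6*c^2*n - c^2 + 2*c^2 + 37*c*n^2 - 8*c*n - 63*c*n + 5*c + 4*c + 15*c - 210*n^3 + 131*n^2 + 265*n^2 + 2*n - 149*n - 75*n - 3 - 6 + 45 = -c^3 + c^2 + 24*c - 210*n^3 + n^2*(37*c + 396) + n*(6*c^2 - 71*c - 222) + 36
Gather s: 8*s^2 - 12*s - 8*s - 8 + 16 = 8*s^2 - 20*s + 8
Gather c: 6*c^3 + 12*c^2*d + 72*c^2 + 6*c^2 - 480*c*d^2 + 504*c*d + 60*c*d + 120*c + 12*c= 6*c^3 + c^2*(12*d + 78) + c*(-480*d^2 + 564*d + 132)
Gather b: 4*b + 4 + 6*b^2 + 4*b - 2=6*b^2 + 8*b + 2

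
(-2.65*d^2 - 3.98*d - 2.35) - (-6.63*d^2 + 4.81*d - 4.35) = 3.98*d^2 - 8.79*d + 2.0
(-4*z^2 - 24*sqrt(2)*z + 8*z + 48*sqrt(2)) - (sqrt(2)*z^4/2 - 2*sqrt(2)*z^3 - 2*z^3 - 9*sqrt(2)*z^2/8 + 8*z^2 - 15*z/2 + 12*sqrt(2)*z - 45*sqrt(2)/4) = -sqrt(2)*z^4/2 + 2*z^3 + 2*sqrt(2)*z^3 - 12*z^2 + 9*sqrt(2)*z^2/8 - 36*sqrt(2)*z + 31*z/2 + 237*sqrt(2)/4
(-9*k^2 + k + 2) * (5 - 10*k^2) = 90*k^4 - 10*k^3 - 65*k^2 + 5*k + 10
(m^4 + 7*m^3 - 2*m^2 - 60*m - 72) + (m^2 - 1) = m^4 + 7*m^3 - m^2 - 60*m - 73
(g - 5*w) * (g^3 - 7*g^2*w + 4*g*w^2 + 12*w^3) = g^4 - 12*g^3*w + 39*g^2*w^2 - 8*g*w^3 - 60*w^4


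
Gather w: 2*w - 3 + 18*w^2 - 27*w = 18*w^2 - 25*w - 3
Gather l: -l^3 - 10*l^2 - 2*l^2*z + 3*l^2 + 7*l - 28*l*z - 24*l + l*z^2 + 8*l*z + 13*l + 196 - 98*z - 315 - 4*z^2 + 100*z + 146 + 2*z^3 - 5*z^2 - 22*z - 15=-l^3 + l^2*(-2*z - 7) + l*(z^2 - 20*z - 4) + 2*z^3 - 9*z^2 - 20*z + 12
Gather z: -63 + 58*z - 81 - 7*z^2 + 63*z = -7*z^2 + 121*z - 144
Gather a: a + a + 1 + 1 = 2*a + 2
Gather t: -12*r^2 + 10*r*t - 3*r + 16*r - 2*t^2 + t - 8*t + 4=-12*r^2 + 13*r - 2*t^2 + t*(10*r - 7) + 4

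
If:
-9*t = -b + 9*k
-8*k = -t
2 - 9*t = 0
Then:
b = 9/4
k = 1/36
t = 2/9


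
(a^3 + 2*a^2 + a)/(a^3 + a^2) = (a + 1)/a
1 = 1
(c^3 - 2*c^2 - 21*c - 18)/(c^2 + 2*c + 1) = (c^2 - 3*c - 18)/(c + 1)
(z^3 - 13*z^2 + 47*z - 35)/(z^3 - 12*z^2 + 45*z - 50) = (z^2 - 8*z + 7)/(z^2 - 7*z + 10)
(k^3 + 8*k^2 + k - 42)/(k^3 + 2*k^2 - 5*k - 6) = (k + 7)/(k + 1)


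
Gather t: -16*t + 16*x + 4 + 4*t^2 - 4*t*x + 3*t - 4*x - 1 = 4*t^2 + t*(-4*x - 13) + 12*x + 3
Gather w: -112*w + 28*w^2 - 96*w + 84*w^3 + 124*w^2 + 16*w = 84*w^3 + 152*w^2 - 192*w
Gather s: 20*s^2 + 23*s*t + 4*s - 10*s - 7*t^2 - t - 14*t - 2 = 20*s^2 + s*(23*t - 6) - 7*t^2 - 15*t - 2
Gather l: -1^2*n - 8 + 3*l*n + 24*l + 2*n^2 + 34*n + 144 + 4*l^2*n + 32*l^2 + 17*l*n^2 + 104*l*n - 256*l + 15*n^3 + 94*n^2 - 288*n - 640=l^2*(4*n + 32) + l*(17*n^2 + 107*n - 232) + 15*n^3 + 96*n^2 - 255*n - 504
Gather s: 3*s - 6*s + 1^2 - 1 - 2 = -3*s - 2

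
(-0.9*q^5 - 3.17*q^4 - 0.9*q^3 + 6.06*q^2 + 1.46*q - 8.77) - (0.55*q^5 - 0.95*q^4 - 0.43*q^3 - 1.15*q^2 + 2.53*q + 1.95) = -1.45*q^5 - 2.22*q^4 - 0.47*q^3 + 7.21*q^2 - 1.07*q - 10.72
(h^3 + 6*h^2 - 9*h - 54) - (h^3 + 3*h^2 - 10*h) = 3*h^2 + h - 54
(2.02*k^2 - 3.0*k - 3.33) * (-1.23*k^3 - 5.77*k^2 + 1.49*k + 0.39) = -2.4846*k^5 - 7.9654*k^4 + 24.4157*k^3 + 15.5319*k^2 - 6.1317*k - 1.2987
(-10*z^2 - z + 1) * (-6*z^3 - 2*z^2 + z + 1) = 60*z^5 + 26*z^4 - 14*z^3 - 13*z^2 + 1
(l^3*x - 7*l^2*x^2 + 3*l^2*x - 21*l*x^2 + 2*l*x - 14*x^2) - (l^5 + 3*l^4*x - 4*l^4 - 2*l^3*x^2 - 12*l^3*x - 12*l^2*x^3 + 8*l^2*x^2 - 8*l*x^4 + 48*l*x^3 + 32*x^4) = -l^5 - 3*l^4*x + 4*l^4 + 2*l^3*x^2 + 13*l^3*x + 12*l^2*x^3 - 15*l^2*x^2 + 3*l^2*x + 8*l*x^4 - 48*l*x^3 - 21*l*x^2 + 2*l*x - 32*x^4 - 14*x^2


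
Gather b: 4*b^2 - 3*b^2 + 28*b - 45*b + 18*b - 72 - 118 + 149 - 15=b^2 + b - 56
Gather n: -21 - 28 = -49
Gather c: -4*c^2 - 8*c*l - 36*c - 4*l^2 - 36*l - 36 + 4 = -4*c^2 + c*(-8*l - 36) - 4*l^2 - 36*l - 32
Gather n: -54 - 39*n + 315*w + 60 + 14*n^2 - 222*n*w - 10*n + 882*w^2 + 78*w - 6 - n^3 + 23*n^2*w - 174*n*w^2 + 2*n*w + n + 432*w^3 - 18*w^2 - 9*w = -n^3 + n^2*(23*w + 14) + n*(-174*w^2 - 220*w - 48) + 432*w^3 + 864*w^2 + 384*w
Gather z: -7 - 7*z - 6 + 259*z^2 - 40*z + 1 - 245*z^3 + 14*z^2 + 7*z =-245*z^3 + 273*z^2 - 40*z - 12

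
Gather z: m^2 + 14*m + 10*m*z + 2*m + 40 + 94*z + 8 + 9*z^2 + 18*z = m^2 + 16*m + 9*z^2 + z*(10*m + 112) + 48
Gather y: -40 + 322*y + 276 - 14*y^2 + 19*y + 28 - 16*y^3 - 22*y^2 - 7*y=-16*y^3 - 36*y^2 + 334*y + 264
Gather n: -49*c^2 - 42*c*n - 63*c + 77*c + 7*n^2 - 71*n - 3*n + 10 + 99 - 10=-49*c^2 + 14*c + 7*n^2 + n*(-42*c - 74) + 99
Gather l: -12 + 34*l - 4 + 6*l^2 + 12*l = 6*l^2 + 46*l - 16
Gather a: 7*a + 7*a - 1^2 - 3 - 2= 14*a - 6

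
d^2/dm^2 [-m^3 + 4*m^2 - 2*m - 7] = 8 - 6*m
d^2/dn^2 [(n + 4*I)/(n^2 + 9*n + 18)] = 2*((n + 4*I)*(2*n + 9)^2 - (3*n + 9 + 4*I)*(n^2 + 9*n + 18))/(n^2 + 9*n + 18)^3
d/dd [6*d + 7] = 6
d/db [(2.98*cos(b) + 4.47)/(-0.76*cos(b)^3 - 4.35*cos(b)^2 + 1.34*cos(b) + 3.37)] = -(4.5296*cos(b)^3 + 23.1546*cos(b)^2 + 38.889*cos(b) + 4.05280000000002)*sin(b)/(0.76*cos(b)^3 + 4.35*cos(b)^2 - 1.34*cos(b) - 3.37)^2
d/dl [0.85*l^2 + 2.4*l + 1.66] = 1.7*l + 2.4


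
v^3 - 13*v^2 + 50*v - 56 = (v - 7)*(v - 4)*(v - 2)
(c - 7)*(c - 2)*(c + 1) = c^3 - 8*c^2 + 5*c + 14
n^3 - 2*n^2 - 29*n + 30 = (n - 6)*(n - 1)*(n + 5)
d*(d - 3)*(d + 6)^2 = d^4 + 9*d^3 - 108*d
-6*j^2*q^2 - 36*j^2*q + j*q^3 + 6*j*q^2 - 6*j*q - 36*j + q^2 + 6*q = (-6*j + q)*(q + 6)*(j*q + 1)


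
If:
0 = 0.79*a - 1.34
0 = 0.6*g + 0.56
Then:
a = 1.70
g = -0.93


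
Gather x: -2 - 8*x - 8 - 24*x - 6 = -32*x - 16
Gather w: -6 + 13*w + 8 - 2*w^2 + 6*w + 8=-2*w^2 + 19*w + 10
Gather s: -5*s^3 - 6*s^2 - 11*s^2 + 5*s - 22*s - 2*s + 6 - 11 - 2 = -5*s^3 - 17*s^2 - 19*s - 7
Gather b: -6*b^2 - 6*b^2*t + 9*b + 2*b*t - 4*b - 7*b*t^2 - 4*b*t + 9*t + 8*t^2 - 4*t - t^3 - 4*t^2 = b^2*(-6*t - 6) + b*(-7*t^2 - 2*t + 5) - t^3 + 4*t^2 + 5*t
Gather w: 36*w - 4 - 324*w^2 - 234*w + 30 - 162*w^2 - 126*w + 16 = -486*w^2 - 324*w + 42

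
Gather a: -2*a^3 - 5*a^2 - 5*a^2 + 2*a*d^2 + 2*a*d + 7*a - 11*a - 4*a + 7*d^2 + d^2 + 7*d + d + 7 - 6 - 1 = -2*a^3 - 10*a^2 + a*(2*d^2 + 2*d - 8) + 8*d^2 + 8*d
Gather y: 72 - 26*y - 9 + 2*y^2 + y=2*y^2 - 25*y + 63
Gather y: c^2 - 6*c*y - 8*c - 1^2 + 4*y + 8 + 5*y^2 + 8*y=c^2 - 8*c + 5*y^2 + y*(12 - 6*c) + 7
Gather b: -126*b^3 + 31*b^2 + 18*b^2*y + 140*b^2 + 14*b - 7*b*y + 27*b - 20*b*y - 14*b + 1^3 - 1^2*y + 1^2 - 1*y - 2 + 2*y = -126*b^3 + b^2*(18*y + 171) + b*(27 - 27*y)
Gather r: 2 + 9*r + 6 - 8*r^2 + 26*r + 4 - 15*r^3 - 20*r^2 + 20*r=-15*r^3 - 28*r^2 + 55*r + 12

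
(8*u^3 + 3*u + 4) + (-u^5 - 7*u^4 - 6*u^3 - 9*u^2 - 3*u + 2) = -u^5 - 7*u^4 + 2*u^3 - 9*u^2 + 6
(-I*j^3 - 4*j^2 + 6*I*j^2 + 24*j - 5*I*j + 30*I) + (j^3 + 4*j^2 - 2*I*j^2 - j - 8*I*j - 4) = j^3 - I*j^3 + 4*I*j^2 + 23*j - 13*I*j - 4 + 30*I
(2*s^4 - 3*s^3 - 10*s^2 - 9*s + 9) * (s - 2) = 2*s^5 - 7*s^4 - 4*s^3 + 11*s^2 + 27*s - 18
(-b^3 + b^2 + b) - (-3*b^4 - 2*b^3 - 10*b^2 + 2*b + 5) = 3*b^4 + b^3 + 11*b^2 - b - 5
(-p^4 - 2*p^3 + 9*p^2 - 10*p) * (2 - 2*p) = 2*p^5 + 2*p^4 - 22*p^3 + 38*p^2 - 20*p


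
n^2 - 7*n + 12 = (n - 4)*(n - 3)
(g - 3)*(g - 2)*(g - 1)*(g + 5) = g^4 - g^3 - 19*g^2 + 49*g - 30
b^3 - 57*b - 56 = (b - 8)*(b + 1)*(b + 7)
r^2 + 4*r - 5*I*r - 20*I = (r + 4)*(r - 5*I)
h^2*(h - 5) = h^3 - 5*h^2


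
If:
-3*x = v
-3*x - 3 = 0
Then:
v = 3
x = -1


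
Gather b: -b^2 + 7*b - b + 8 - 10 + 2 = -b^2 + 6*b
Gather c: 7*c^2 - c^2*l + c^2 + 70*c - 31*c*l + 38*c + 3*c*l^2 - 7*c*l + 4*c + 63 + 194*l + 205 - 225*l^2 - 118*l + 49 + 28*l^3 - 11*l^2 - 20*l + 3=c^2*(8 - l) + c*(3*l^2 - 38*l + 112) + 28*l^3 - 236*l^2 + 56*l + 320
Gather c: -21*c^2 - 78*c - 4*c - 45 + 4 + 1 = -21*c^2 - 82*c - 40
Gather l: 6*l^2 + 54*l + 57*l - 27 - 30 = 6*l^2 + 111*l - 57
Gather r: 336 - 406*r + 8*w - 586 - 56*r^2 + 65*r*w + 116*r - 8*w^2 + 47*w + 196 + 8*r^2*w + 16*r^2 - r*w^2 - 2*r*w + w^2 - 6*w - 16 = r^2*(8*w - 40) + r*(-w^2 + 63*w - 290) - 7*w^2 + 49*w - 70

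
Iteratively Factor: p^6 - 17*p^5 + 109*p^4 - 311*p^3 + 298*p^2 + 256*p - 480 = (p - 3)*(p^5 - 14*p^4 + 67*p^3 - 110*p^2 - 32*p + 160) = (p - 3)*(p - 2)*(p^4 - 12*p^3 + 43*p^2 - 24*p - 80) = (p - 3)*(p - 2)*(p + 1)*(p^3 - 13*p^2 + 56*p - 80) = (p - 5)*(p - 3)*(p - 2)*(p + 1)*(p^2 - 8*p + 16) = (p - 5)*(p - 4)*(p - 3)*(p - 2)*(p + 1)*(p - 4)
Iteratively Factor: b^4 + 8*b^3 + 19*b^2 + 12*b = (b + 1)*(b^3 + 7*b^2 + 12*b) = (b + 1)*(b + 3)*(b^2 + 4*b) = (b + 1)*(b + 3)*(b + 4)*(b)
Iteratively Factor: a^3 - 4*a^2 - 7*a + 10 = (a + 2)*(a^2 - 6*a + 5) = (a - 1)*(a + 2)*(a - 5)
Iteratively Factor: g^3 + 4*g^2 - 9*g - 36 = (g + 4)*(g^2 - 9) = (g - 3)*(g + 4)*(g + 3)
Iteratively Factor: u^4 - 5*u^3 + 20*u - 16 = (u - 1)*(u^3 - 4*u^2 - 4*u + 16) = (u - 2)*(u - 1)*(u^2 - 2*u - 8) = (u - 2)*(u - 1)*(u + 2)*(u - 4)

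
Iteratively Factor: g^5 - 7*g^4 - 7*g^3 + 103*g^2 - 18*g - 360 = (g - 4)*(g^4 - 3*g^3 - 19*g^2 + 27*g + 90) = (g - 5)*(g - 4)*(g^3 + 2*g^2 - 9*g - 18) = (g - 5)*(g - 4)*(g - 3)*(g^2 + 5*g + 6) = (g - 5)*(g - 4)*(g - 3)*(g + 3)*(g + 2)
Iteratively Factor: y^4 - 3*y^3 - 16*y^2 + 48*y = (y + 4)*(y^3 - 7*y^2 + 12*y) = y*(y + 4)*(y^2 - 7*y + 12) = y*(y - 3)*(y + 4)*(y - 4)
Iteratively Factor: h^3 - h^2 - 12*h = (h - 4)*(h^2 + 3*h) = (h - 4)*(h + 3)*(h)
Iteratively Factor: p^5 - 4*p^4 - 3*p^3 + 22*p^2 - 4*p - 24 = (p + 2)*(p^4 - 6*p^3 + 9*p^2 + 4*p - 12) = (p - 2)*(p + 2)*(p^3 - 4*p^2 + p + 6) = (p - 2)*(p + 1)*(p + 2)*(p^2 - 5*p + 6) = (p - 3)*(p - 2)*(p + 1)*(p + 2)*(p - 2)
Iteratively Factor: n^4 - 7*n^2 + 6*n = (n + 3)*(n^3 - 3*n^2 + 2*n) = (n - 1)*(n + 3)*(n^2 - 2*n) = n*(n - 1)*(n + 3)*(n - 2)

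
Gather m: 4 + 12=16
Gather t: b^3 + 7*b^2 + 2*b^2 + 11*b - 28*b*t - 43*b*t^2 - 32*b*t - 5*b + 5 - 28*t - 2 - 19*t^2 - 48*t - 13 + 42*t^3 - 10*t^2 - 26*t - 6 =b^3 + 9*b^2 + 6*b + 42*t^3 + t^2*(-43*b - 29) + t*(-60*b - 102) - 16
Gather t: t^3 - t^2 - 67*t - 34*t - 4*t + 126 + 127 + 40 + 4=t^3 - t^2 - 105*t + 297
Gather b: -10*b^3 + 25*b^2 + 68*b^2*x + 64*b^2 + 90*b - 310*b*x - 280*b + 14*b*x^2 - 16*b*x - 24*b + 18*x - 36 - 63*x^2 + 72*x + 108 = -10*b^3 + b^2*(68*x + 89) + b*(14*x^2 - 326*x - 214) - 63*x^2 + 90*x + 72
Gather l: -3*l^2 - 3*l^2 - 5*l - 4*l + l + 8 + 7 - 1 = -6*l^2 - 8*l + 14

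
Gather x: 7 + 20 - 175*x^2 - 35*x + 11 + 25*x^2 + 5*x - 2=-150*x^2 - 30*x + 36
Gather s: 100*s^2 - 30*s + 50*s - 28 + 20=100*s^2 + 20*s - 8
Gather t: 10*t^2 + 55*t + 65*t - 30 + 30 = 10*t^2 + 120*t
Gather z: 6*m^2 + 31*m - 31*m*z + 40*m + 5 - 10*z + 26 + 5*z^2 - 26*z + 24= 6*m^2 + 71*m + 5*z^2 + z*(-31*m - 36) + 55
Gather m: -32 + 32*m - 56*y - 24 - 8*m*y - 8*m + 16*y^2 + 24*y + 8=m*(24 - 8*y) + 16*y^2 - 32*y - 48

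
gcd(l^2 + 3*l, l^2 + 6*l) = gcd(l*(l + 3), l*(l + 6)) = l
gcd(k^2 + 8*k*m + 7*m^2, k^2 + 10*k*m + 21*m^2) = k + 7*m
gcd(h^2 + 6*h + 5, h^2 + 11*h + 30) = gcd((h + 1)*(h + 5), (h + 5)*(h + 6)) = h + 5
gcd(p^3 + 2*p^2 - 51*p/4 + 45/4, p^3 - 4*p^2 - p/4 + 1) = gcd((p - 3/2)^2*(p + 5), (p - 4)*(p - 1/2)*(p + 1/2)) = 1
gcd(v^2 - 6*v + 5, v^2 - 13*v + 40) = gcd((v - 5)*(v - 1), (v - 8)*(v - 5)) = v - 5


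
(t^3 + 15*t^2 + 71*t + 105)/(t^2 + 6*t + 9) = (t^2 + 12*t + 35)/(t + 3)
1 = 1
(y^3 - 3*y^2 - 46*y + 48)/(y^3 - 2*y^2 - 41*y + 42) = (y - 8)/(y - 7)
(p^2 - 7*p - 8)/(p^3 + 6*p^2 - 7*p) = (p^2 - 7*p - 8)/(p*(p^2 + 6*p - 7))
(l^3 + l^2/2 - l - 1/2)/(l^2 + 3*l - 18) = (l^3 + l^2/2 - l - 1/2)/(l^2 + 3*l - 18)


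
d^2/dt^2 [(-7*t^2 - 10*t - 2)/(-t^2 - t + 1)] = 6*(t^3 + 9*t^2 + 12*t + 7)/(t^6 + 3*t^5 - 5*t^3 + 3*t - 1)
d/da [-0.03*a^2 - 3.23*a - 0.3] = -0.06*a - 3.23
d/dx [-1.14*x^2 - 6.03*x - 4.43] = -2.28*x - 6.03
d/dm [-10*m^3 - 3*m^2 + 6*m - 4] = -30*m^2 - 6*m + 6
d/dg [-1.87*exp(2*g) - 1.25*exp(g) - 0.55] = (-3.74*exp(g) - 1.25)*exp(g)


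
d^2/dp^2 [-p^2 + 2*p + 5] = -2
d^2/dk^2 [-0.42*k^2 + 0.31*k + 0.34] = -0.840000000000000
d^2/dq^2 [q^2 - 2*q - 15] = 2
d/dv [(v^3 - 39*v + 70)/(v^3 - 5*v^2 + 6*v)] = 5*(-v^2 + 14*v - 21)/(v^2*(v^2 - 6*v + 9))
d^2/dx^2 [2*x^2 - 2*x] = 4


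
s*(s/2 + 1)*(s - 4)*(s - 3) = s^4/2 - 5*s^3/2 - s^2 + 12*s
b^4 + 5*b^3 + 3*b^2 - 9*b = b*(b - 1)*(b + 3)^2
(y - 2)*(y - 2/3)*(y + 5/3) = y^3 - y^2 - 28*y/9 + 20/9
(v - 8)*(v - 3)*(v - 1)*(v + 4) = v^4 - 8*v^3 - 13*v^2 + 116*v - 96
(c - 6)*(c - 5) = c^2 - 11*c + 30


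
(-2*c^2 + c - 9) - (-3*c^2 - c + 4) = c^2 + 2*c - 13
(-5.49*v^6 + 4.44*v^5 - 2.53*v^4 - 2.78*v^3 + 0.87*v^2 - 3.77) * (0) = 0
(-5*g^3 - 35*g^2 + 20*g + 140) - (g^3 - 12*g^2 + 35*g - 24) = -6*g^3 - 23*g^2 - 15*g + 164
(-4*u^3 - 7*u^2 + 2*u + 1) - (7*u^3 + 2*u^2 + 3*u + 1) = -11*u^3 - 9*u^2 - u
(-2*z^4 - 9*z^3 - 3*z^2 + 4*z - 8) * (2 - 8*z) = 16*z^5 + 68*z^4 + 6*z^3 - 38*z^2 + 72*z - 16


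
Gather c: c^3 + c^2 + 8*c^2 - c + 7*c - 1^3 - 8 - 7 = c^3 + 9*c^2 + 6*c - 16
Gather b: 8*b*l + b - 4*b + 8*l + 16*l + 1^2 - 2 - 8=b*(8*l - 3) + 24*l - 9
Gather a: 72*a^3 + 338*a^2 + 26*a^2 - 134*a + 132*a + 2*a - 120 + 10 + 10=72*a^3 + 364*a^2 - 100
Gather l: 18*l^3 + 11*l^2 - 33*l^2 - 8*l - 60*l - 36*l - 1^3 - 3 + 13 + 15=18*l^3 - 22*l^2 - 104*l + 24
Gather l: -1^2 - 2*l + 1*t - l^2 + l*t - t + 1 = -l^2 + l*(t - 2)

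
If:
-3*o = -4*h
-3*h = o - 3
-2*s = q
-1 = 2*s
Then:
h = 9/13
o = 12/13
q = 1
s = -1/2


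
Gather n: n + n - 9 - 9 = 2*n - 18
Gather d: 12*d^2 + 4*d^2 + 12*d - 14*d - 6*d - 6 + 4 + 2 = 16*d^2 - 8*d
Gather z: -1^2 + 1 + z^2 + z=z^2 + z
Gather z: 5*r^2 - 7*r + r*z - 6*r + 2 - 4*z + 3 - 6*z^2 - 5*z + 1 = 5*r^2 - 13*r - 6*z^2 + z*(r - 9) + 6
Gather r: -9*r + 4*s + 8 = -9*r + 4*s + 8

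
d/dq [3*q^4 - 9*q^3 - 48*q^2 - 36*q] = 12*q^3 - 27*q^2 - 96*q - 36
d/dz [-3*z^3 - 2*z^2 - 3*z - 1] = -9*z^2 - 4*z - 3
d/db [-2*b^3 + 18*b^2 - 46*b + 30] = -6*b^2 + 36*b - 46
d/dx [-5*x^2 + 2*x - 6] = 2 - 10*x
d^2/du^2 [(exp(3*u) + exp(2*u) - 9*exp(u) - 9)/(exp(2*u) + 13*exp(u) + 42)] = (exp(6*u) + 39*exp(5*u) + 738*exp(4*u) + 6088*exp(3*u) + 19431*exp(2*u) + 11961*exp(u) - 10962)*exp(u)/(exp(6*u) + 39*exp(5*u) + 633*exp(4*u) + 5473*exp(3*u) + 26586*exp(2*u) + 68796*exp(u) + 74088)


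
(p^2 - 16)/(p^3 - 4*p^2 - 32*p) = (p - 4)/(p*(p - 8))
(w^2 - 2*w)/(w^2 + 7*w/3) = 3*(w - 2)/(3*w + 7)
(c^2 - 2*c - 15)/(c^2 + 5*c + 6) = (c - 5)/(c + 2)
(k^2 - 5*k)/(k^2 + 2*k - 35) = k/(k + 7)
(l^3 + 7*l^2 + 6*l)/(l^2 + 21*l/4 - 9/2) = 4*l*(l + 1)/(4*l - 3)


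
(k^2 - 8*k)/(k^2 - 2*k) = (k - 8)/(k - 2)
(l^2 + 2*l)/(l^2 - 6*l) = (l + 2)/(l - 6)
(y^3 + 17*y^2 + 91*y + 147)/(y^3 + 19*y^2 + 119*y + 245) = (y + 3)/(y + 5)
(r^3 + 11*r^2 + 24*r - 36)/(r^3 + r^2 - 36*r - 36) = (r^2 + 5*r - 6)/(r^2 - 5*r - 6)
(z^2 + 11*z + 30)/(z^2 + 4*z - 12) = (z + 5)/(z - 2)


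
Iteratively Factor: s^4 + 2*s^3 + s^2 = (s + 1)*(s^3 + s^2) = s*(s + 1)*(s^2 + s) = s*(s + 1)^2*(s)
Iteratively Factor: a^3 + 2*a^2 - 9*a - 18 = (a - 3)*(a^2 + 5*a + 6) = (a - 3)*(a + 2)*(a + 3)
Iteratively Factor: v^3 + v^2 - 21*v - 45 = (v + 3)*(v^2 - 2*v - 15) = (v + 3)^2*(v - 5)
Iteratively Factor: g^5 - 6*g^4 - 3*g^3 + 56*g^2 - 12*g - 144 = (g - 3)*(g^4 - 3*g^3 - 12*g^2 + 20*g + 48) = (g - 3)*(g + 2)*(g^3 - 5*g^2 - 2*g + 24) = (g - 4)*(g - 3)*(g + 2)*(g^2 - g - 6) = (g - 4)*(g - 3)*(g + 2)^2*(g - 3)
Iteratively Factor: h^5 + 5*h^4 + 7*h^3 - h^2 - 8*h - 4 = (h - 1)*(h^4 + 6*h^3 + 13*h^2 + 12*h + 4) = (h - 1)*(h + 1)*(h^3 + 5*h^2 + 8*h + 4) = (h - 1)*(h + 1)^2*(h^2 + 4*h + 4) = (h - 1)*(h + 1)^2*(h + 2)*(h + 2)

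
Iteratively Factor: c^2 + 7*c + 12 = (c + 4)*(c + 3)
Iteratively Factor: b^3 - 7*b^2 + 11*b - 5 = (b - 1)*(b^2 - 6*b + 5) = (b - 1)^2*(b - 5)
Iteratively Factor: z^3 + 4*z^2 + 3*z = (z + 3)*(z^2 + z) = z*(z + 3)*(z + 1)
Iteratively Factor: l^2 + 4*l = (l + 4)*(l)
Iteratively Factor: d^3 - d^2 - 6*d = (d - 3)*(d^2 + 2*d) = d*(d - 3)*(d + 2)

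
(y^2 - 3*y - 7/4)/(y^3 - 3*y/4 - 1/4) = (2*y - 7)/(2*y^2 - y - 1)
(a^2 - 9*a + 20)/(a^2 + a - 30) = (a - 4)/(a + 6)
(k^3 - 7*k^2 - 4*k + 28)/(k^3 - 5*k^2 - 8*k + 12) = (k^2 - 9*k + 14)/(k^2 - 7*k + 6)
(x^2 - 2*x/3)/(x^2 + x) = (x - 2/3)/(x + 1)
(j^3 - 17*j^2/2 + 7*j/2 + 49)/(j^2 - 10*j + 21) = (j^2 - 3*j/2 - 7)/(j - 3)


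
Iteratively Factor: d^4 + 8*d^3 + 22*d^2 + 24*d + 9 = (d + 3)*(d^3 + 5*d^2 + 7*d + 3) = (d + 3)^2*(d^2 + 2*d + 1) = (d + 1)*(d + 3)^2*(d + 1)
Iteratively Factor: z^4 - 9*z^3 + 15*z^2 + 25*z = (z)*(z^3 - 9*z^2 + 15*z + 25) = z*(z + 1)*(z^2 - 10*z + 25) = z*(z - 5)*(z + 1)*(z - 5)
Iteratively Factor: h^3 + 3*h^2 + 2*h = (h)*(h^2 + 3*h + 2) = h*(h + 1)*(h + 2)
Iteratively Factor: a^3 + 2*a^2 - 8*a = (a)*(a^2 + 2*a - 8) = a*(a + 4)*(a - 2)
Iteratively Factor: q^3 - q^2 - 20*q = (q + 4)*(q^2 - 5*q) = q*(q + 4)*(q - 5)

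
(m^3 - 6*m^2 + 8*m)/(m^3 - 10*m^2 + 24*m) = (m - 2)/(m - 6)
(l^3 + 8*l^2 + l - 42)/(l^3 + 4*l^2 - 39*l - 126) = (l - 2)/(l - 6)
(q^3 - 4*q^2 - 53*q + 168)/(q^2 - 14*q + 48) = (q^2 + 4*q - 21)/(q - 6)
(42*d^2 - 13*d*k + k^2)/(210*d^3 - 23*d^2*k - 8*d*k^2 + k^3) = 1/(5*d + k)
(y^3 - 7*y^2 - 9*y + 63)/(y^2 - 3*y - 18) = (y^2 - 10*y + 21)/(y - 6)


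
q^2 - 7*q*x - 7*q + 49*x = (q - 7)*(q - 7*x)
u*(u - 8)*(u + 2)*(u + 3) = u^4 - 3*u^3 - 34*u^2 - 48*u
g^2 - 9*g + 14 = (g - 7)*(g - 2)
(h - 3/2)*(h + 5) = h^2 + 7*h/2 - 15/2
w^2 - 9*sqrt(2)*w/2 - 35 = (w - 7*sqrt(2))*(w + 5*sqrt(2)/2)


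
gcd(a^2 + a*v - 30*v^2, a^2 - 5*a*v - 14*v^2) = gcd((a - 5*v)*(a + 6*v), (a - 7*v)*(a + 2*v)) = 1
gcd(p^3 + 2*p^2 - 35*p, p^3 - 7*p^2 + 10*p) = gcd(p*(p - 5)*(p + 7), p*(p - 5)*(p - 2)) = p^2 - 5*p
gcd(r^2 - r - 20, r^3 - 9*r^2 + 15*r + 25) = r - 5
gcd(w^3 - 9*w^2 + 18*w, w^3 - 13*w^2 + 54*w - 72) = w^2 - 9*w + 18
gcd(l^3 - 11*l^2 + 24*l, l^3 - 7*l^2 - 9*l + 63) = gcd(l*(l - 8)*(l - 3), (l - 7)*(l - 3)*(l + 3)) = l - 3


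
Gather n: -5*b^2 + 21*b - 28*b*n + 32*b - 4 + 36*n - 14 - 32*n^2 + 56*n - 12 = -5*b^2 + 53*b - 32*n^2 + n*(92 - 28*b) - 30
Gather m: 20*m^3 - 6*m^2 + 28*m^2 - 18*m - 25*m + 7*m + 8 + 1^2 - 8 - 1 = 20*m^3 + 22*m^2 - 36*m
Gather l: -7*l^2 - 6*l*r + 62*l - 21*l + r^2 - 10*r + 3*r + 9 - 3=-7*l^2 + l*(41 - 6*r) + r^2 - 7*r + 6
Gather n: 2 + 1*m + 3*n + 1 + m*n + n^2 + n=m + n^2 + n*(m + 4) + 3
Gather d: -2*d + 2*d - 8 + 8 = 0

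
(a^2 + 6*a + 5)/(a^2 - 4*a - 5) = (a + 5)/(a - 5)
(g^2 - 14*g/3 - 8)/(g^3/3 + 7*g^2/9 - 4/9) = 3*(3*g^2 - 14*g - 24)/(3*g^3 + 7*g^2 - 4)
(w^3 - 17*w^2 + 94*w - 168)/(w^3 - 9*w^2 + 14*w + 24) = (w - 7)/(w + 1)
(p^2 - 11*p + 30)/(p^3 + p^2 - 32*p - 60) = (p - 5)/(p^2 + 7*p + 10)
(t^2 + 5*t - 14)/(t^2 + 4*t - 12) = (t + 7)/(t + 6)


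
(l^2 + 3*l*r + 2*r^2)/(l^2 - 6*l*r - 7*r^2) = (-l - 2*r)/(-l + 7*r)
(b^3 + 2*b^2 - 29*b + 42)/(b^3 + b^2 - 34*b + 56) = (b - 3)/(b - 4)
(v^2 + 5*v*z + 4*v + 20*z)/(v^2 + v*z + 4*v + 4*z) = (v + 5*z)/(v + z)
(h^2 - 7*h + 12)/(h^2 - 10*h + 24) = (h - 3)/(h - 6)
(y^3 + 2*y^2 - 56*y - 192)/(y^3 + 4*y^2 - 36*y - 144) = (y - 8)/(y - 6)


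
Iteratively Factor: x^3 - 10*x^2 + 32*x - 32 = (x - 4)*(x^2 - 6*x + 8) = (x - 4)*(x - 2)*(x - 4)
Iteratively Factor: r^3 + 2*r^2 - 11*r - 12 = (r + 4)*(r^2 - 2*r - 3) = (r + 1)*(r + 4)*(r - 3)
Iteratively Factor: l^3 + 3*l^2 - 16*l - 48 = (l - 4)*(l^2 + 7*l + 12) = (l - 4)*(l + 4)*(l + 3)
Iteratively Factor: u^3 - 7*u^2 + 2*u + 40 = (u + 2)*(u^2 - 9*u + 20) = (u - 4)*(u + 2)*(u - 5)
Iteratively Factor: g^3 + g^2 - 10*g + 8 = (g - 2)*(g^2 + 3*g - 4) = (g - 2)*(g + 4)*(g - 1)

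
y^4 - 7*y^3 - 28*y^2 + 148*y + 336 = (y - 7)*(y - 6)*(y + 2)*(y + 4)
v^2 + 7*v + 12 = (v + 3)*(v + 4)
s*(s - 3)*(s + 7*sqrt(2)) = s^3 - 3*s^2 + 7*sqrt(2)*s^2 - 21*sqrt(2)*s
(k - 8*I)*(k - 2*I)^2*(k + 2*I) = k^4 - 10*I*k^3 - 12*k^2 - 40*I*k - 64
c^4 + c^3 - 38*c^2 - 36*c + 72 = (c - 6)*(c - 1)*(c + 2)*(c + 6)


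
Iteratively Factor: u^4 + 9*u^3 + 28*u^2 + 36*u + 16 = (u + 1)*(u^3 + 8*u^2 + 20*u + 16) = (u + 1)*(u + 4)*(u^2 + 4*u + 4) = (u + 1)*(u + 2)*(u + 4)*(u + 2)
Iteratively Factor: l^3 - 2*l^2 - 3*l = (l)*(l^2 - 2*l - 3) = l*(l + 1)*(l - 3)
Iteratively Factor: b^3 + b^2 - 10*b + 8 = (b + 4)*(b^2 - 3*b + 2) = (b - 2)*(b + 4)*(b - 1)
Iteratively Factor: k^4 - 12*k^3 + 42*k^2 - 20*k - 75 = (k + 1)*(k^3 - 13*k^2 + 55*k - 75) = (k - 5)*(k + 1)*(k^2 - 8*k + 15) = (k - 5)*(k - 3)*(k + 1)*(k - 5)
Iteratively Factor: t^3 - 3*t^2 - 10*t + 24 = (t + 3)*(t^2 - 6*t + 8) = (t - 4)*(t + 3)*(t - 2)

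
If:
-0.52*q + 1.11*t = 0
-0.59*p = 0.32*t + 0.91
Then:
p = -0.542372881355932*t - 1.54237288135593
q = 2.13461538461538*t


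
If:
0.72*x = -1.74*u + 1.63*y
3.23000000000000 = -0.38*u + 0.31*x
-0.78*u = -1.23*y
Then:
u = -4.72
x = 4.63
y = -2.99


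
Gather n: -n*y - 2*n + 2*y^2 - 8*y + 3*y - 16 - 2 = n*(-y - 2) + 2*y^2 - 5*y - 18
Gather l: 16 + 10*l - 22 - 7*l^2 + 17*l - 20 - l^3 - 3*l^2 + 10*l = -l^3 - 10*l^2 + 37*l - 26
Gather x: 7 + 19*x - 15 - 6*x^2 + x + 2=-6*x^2 + 20*x - 6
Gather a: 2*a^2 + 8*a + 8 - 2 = 2*a^2 + 8*a + 6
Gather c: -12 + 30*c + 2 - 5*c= 25*c - 10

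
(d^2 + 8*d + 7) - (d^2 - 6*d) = 14*d + 7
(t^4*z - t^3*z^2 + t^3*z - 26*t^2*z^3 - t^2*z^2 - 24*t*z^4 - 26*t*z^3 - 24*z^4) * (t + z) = t^5*z + t^4*z - 27*t^3*z^3 - 50*t^2*z^4 - 27*t^2*z^3 - 24*t*z^5 - 50*t*z^4 - 24*z^5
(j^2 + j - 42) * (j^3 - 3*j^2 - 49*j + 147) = j^5 - 2*j^4 - 94*j^3 + 224*j^2 + 2205*j - 6174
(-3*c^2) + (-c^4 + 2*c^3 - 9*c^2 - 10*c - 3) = -c^4 + 2*c^3 - 12*c^2 - 10*c - 3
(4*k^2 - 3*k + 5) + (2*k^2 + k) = 6*k^2 - 2*k + 5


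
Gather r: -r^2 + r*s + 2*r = -r^2 + r*(s + 2)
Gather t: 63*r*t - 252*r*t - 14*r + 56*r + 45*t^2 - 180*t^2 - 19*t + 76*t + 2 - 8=42*r - 135*t^2 + t*(57 - 189*r) - 6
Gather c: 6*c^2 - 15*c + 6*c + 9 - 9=6*c^2 - 9*c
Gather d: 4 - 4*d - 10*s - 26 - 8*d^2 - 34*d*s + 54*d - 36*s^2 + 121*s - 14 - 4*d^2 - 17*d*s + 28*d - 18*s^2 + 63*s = -12*d^2 + d*(78 - 51*s) - 54*s^2 + 174*s - 36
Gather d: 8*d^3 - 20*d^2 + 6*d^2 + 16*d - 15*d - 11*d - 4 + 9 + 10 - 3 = 8*d^3 - 14*d^2 - 10*d + 12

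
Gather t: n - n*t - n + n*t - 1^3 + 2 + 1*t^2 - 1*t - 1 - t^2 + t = 0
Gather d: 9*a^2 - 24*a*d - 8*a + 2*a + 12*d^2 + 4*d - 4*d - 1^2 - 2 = 9*a^2 - 24*a*d - 6*a + 12*d^2 - 3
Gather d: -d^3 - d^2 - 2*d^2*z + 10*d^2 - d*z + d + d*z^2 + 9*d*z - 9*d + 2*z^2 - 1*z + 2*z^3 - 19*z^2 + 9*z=-d^3 + d^2*(9 - 2*z) + d*(z^2 + 8*z - 8) + 2*z^3 - 17*z^2 + 8*z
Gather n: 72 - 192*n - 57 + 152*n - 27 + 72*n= 32*n - 12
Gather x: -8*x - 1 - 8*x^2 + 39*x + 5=-8*x^2 + 31*x + 4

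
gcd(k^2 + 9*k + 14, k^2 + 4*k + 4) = k + 2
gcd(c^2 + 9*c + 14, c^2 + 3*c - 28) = c + 7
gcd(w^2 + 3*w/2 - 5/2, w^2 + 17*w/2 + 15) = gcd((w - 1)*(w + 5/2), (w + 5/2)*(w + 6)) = w + 5/2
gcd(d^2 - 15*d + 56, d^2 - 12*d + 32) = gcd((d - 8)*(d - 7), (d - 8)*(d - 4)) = d - 8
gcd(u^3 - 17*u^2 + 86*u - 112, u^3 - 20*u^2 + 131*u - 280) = u^2 - 15*u + 56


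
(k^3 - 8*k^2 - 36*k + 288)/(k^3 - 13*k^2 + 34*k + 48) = (k + 6)/(k + 1)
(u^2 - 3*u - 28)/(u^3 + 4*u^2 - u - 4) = (u - 7)/(u^2 - 1)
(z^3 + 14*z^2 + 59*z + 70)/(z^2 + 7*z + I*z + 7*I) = (z^2 + 7*z + 10)/(z + I)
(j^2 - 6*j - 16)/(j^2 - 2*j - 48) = (j + 2)/(j + 6)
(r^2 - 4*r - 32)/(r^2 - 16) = (r - 8)/(r - 4)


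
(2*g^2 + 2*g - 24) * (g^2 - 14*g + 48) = 2*g^4 - 26*g^3 + 44*g^2 + 432*g - 1152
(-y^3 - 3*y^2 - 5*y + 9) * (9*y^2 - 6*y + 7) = -9*y^5 - 21*y^4 - 34*y^3 + 90*y^2 - 89*y + 63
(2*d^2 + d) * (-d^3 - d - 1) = -2*d^5 - d^4 - 2*d^3 - 3*d^2 - d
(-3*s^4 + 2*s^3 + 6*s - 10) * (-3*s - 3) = 9*s^5 + 3*s^4 - 6*s^3 - 18*s^2 + 12*s + 30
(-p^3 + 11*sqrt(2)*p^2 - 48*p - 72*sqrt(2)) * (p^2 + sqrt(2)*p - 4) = -p^5 + 10*sqrt(2)*p^4 - 22*p^3 - 164*sqrt(2)*p^2 + 48*p + 288*sqrt(2)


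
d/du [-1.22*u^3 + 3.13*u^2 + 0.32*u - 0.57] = -3.66*u^2 + 6.26*u + 0.32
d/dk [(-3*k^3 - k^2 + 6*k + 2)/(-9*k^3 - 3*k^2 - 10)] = 2*(54*k^3 + 81*k^2 + 16*k - 30)/(81*k^6 + 54*k^5 + 9*k^4 + 180*k^3 + 60*k^2 + 100)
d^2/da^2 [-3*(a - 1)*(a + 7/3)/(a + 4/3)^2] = 54*(12*a + 79)/(81*a^4 + 432*a^3 + 864*a^2 + 768*a + 256)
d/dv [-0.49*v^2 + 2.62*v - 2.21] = 2.62 - 0.98*v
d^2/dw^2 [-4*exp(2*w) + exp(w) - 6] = (1 - 16*exp(w))*exp(w)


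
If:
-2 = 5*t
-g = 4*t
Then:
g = 8/5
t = -2/5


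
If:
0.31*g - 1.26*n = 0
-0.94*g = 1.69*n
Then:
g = 0.00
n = 0.00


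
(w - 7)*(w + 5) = w^2 - 2*w - 35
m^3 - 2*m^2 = m^2*(m - 2)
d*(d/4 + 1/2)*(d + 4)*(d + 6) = d^4/4 + 3*d^3 + 11*d^2 + 12*d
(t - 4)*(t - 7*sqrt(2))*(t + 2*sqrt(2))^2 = t^4 - 3*sqrt(2)*t^3 - 4*t^3 - 48*t^2 + 12*sqrt(2)*t^2 - 56*sqrt(2)*t + 192*t + 224*sqrt(2)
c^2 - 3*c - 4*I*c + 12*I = (c - 3)*(c - 4*I)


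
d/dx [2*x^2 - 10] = 4*x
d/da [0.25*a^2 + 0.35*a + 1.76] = 0.5*a + 0.35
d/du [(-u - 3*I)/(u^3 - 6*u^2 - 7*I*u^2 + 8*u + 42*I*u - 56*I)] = (2*u^3 + u^2*(-6 + 2*I) + u*(42 - 36*I) - 126 + 80*I)/(u^6 + u^5*(-12 - 14*I) + u^4*(3 + 168*I) + u^3*(492 - 728*I) + u^2*(-2484 + 1344*I) + u*(4704 - 896*I) - 3136)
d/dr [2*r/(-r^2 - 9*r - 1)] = 2*(r^2 - 1)/(r^4 + 18*r^3 + 83*r^2 + 18*r + 1)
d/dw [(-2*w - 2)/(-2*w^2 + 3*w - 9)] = 4*(-w^2 - 2*w + 6)/(4*w^4 - 12*w^3 + 45*w^2 - 54*w + 81)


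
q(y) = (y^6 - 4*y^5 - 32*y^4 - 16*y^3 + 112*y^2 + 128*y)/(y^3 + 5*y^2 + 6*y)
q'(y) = (-3*y^2 - 10*y - 6)*(y^6 - 4*y^5 - 32*y^4 - 16*y^3 + 112*y^2 + 128*y)/(y^3 + 5*y^2 + 6*y)^2 + (6*y^5 - 20*y^4 - 128*y^3 - 48*y^2 + 224*y + 128)/(y^3 + 5*y^2 + 6*y)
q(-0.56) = 18.62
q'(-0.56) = 8.78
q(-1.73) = 2.08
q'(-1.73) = 13.02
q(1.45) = 9.64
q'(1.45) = -15.57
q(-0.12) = 21.13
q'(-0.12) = 2.57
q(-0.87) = 15.26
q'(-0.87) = 12.81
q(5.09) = -55.87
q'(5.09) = -7.74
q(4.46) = -48.72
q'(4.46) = -14.59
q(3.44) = -30.17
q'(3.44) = -20.75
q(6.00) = -56.89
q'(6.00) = 6.32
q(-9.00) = -1527.17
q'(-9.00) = 410.47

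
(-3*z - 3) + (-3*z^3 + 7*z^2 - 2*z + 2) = -3*z^3 + 7*z^2 - 5*z - 1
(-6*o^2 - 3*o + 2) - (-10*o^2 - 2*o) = 4*o^2 - o + 2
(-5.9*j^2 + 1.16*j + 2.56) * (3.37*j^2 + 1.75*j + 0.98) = -19.883*j^4 - 6.4158*j^3 + 4.8752*j^2 + 5.6168*j + 2.5088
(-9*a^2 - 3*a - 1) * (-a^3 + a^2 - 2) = 9*a^5 - 6*a^4 - 2*a^3 + 17*a^2 + 6*a + 2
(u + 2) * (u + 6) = u^2 + 8*u + 12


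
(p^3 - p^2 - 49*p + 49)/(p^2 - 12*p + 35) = (p^2 + 6*p - 7)/(p - 5)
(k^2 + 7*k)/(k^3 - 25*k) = (k + 7)/(k^2 - 25)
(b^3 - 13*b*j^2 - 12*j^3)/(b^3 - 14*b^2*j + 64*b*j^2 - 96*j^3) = (b^2 + 4*b*j + 3*j^2)/(b^2 - 10*b*j + 24*j^2)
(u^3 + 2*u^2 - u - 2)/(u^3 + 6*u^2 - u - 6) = (u + 2)/(u + 6)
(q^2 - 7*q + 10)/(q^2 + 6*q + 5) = (q^2 - 7*q + 10)/(q^2 + 6*q + 5)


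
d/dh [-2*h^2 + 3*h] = 3 - 4*h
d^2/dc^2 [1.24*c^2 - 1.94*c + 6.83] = 2.48000000000000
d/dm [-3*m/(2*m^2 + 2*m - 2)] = 3*(m^2 + 1)/(2*(m^4 + 2*m^3 - m^2 - 2*m + 1))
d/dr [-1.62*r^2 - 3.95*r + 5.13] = -3.24*r - 3.95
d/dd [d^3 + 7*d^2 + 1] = d*(3*d + 14)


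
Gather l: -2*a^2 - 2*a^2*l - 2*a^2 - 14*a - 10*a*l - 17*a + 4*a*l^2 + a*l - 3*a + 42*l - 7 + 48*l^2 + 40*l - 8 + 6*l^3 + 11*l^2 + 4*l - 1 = -4*a^2 - 34*a + 6*l^3 + l^2*(4*a + 59) + l*(-2*a^2 - 9*a + 86) - 16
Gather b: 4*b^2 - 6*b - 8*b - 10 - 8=4*b^2 - 14*b - 18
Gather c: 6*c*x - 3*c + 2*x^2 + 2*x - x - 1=c*(6*x - 3) + 2*x^2 + x - 1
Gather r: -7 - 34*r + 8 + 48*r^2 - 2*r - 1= 48*r^2 - 36*r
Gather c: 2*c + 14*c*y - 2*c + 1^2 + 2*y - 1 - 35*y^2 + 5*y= 14*c*y - 35*y^2 + 7*y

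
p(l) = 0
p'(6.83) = 0.00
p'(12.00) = 0.00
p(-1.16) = 0.00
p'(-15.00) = 0.00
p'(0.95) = 0.00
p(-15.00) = 0.00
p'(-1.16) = 0.00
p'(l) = 0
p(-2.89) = 0.00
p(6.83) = 0.00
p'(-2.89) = 0.00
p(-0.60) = 0.00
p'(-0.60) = 0.00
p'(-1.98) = 0.00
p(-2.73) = 0.00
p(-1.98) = 0.00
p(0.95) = 0.00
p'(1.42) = 0.00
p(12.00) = 0.00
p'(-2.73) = 0.00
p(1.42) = 0.00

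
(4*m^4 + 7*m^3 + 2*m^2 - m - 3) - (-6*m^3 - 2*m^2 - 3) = 4*m^4 + 13*m^3 + 4*m^2 - m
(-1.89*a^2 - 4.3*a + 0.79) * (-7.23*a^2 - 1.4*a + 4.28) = 13.6647*a^4 + 33.735*a^3 - 7.7809*a^2 - 19.51*a + 3.3812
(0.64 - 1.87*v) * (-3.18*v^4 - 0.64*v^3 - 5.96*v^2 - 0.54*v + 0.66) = 5.9466*v^5 - 0.8384*v^4 + 10.7356*v^3 - 2.8046*v^2 - 1.5798*v + 0.4224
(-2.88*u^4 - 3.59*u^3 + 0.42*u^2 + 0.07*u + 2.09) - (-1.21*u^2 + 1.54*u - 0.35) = -2.88*u^4 - 3.59*u^3 + 1.63*u^2 - 1.47*u + 2.44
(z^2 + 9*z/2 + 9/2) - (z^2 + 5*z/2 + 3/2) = 2*z + 3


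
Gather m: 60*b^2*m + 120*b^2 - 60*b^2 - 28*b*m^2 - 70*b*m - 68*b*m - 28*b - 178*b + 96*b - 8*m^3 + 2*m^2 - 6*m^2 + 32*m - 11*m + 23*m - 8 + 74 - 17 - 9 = 60*b^2 - 110*b - 8*m^3 + m^2*(-28*b - 4) + m*(60*b^2 - 138*b + 44) + 40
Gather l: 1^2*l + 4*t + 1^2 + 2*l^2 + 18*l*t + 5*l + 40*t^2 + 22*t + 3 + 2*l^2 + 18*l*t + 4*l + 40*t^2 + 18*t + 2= 4*l^2 + l*(36*t + 10) + 80*t^2 + 44*t + 6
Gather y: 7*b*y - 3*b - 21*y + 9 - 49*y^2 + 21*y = 7*b*y - 3*b - 49*y^2 + 9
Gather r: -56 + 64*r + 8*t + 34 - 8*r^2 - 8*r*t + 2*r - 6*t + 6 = -8*r^2 + r*(66 - 8*t) + 2*t - 16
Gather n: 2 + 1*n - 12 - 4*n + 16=6 - 3*n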